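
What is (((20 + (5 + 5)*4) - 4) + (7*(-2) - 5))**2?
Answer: 1369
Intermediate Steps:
(((20 + (5 + 5)*4) - 4) + (7*(-2) - 5))**2 = (((20 + 10*4) - 4) + (-14 - 5))**2 = (((20 + 40) - 4) - 19)**2 = ((60 - 4) - 19)**2 = (56 - 19)**2 = 37**2 = 1369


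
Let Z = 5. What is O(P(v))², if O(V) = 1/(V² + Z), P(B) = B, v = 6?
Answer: 1/1681 ≈ 0.00059488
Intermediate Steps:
O(V) = 1/(5 + V²) (O(V) = 1/(V² + 5) = 1/(5 + V²))
O(P(v))² = (1/(5 + 6²))² = (1/(5 + 36))² = (1/41)² = 1/1681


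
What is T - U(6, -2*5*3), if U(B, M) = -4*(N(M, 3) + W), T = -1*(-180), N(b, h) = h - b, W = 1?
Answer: 316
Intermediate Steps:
T = 180
U(B, M) = -16 + 4*M (U(B, M) = -4*((3 - M) + 1) = -4*(4 - M) = -16 + 4*M)
T - U(6, -2*5*3) = 180 - (-16 + 4*(-2*5*3)) = 180 - (-16 + 4*(-10*3)) = 180 - (-16 + 4*(-30)) = 180 - (-16 - 120) = 180 - 1*(-136) = 180 + 136 = 316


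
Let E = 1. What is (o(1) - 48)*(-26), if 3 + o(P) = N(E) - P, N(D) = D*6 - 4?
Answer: 1300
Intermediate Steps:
N(D) = -4 + 6*D (N(D) = 6*D - 4 = -4 + 6*D)
o(P) = -1 - P (o(P) = -3 + ((-4 + 6*1) - P) = -3 + ((-4 + 6) - P) = -3 + (2 - P) = -1 - P)
(o(1) - 48)*(-26) = ((-1 - 1*1) - 48)*(-26) = ((-1 - 1) - 48)*(-26) = (-2 - 48)*(-26) = -50*(-26) = 1300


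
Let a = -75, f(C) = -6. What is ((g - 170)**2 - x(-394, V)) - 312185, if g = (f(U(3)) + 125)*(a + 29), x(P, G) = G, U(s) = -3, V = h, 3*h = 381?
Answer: 31542424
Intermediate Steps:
h = 127 (h = (1/3)*381 = 127)
V = 127
g = -5474 (g = (-6 + 125)*(-75 + 29) = 119*(-46) = -5474)
((g - 170)**2 - x(-394, V)) - 312185 = ((-5474 - 170)**2 - 1*127) - 312185 = ((-5644)**2 - 127) - 312185 = (31854736 - 127) - 312185 = 31854609 - 312185 = 31542424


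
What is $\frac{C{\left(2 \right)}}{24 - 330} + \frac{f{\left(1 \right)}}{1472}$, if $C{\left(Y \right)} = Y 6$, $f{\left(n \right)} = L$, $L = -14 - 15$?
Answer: $- \frac{4423}{75072} \approx -0.058917$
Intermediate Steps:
$L = -29$
$f{\left(n \right)} = -29$
$C{\left(Y \right)} = 6 Y$
$\frac{C{\left(2 \right)}}{24 - 330} + \frac{f{\left(1 \right)}}{1472} = \frac{6 \cdot 2}{24 - 330} - \frac{29}{1472} = \frac{12}{24 - 330} - \frac{29}{1472} = \frac{12}{-306} - \frac{29}{1472} = 12 \left(- \frac{1}{306}\right) - \frac{29}{1472} = - \frac{2}{51} - \frac{29}{1472} = - \frac{4423}{75072}$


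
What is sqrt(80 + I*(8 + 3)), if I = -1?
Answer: sqrt(69) ≈ 8.3066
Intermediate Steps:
sqrt(80 + I*(8 + 3)) = sqrt(80 - (8 + 3)) = sqrt(80 - 1*11) = sqrt(80 - 11) = sqrt(69)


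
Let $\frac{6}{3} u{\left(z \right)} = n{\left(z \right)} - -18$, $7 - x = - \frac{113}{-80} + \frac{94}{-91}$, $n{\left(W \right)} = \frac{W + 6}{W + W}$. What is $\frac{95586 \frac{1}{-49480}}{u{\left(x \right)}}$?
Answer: $- \frac{2303479221}{11299803265} \approx -0.20385$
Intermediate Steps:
$n{\left(W \right)} = \frac{6 + W}{2 W}$
$x = \frac{48197}{7280}$ ($x = 7 - \left(- \frac{113}{-80} + \frac{94}{-91}\right) = 7 - \left(\left(-113\right) \left(- \frac{1}{80}\right) + 94 \left(- \frac{1}{91}\right)\right) = 7 - \left(\frac{113}{80} - \frac{94}{91}\right) = 7 - \frac{2763}{7280} = \frac{48197}{7280} \approx 6.6205$)
$u{\left(z \right)} = 9 + \frac{6 + z}{4 z}$ ($u{\left(z \right)} = \frac{\frac{6 + z}{2 z} - -18}{2} = \frac{\frac{6 + z}{2 z} + 18}{2} = \frac{18 + \frac{6 + z}{2 z}}{2} = 9 + \frac{6 + z}{4 z}$)
$\frac{95586 \frac{1}{-49480}}{u{\left(x \right)}} = \frac{95586 \frac{1}{-49480}}{\frac{1}{4} \frac{1}{\frac{48197}{7280}} \left(6 + 37 \cdot \frac{48197}{7280}\right)} = \frac{95586 \left(- \frac{1}{49480}\right)}{\frac{1}{4} \cdot \frac{7280}{48197} \left(6 + \frac{1783289}{7280}\right)} = - \frac{47793}{24740 \cdot \frac{1}{4} \cdot \frac{7280}{48197} \cdot \frac{1826969}{7280}} = - \frac{47793}{24740 \cdot \frac{1826969}{192788}} = \left(- \frac{47793}{24740}\right) \frac{192788}{1826969} = - \frac{2303479221}{11299803265}$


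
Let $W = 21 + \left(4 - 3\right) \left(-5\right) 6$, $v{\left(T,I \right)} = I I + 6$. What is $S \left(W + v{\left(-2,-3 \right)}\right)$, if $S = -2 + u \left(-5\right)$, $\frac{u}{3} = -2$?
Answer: $168$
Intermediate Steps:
$u = -6$ ($u = 3 \left(-2\right) = -6$)
$v{\left(T,I \right)} = 6 + I^{2}$ ($v{\left(T,I \right)} = I^{2} + 6 = 6 + I^{2}$)
$W = -9$ ($W = 21 + 1 \left(-5\right) 6 = 21 - 30 = -9$)
$S = 28$ ($S = -2 - -30 = -2 + 30 = 28$)
$S \left(W + v{\left(-2,-3 \right)}\right) = 28 \left(-9 + \left(6 + \left(-3\right)^{2}\right)\right) = 28 \left(-9 + \left(6 + 9\right)\right) = 28 \left(-9 + 15\right) = 28 \cdot 6 = 168$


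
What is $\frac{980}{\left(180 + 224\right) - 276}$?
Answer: $\frac{245}{32} \approx 7.6563$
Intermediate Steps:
$\frac{980}{\left(180 + 224\right) - 276} = \frac{980}{404 - 276} = \frac{980}{128} = 980 \cdot \frac{1}{128} = \frac{245}{32}$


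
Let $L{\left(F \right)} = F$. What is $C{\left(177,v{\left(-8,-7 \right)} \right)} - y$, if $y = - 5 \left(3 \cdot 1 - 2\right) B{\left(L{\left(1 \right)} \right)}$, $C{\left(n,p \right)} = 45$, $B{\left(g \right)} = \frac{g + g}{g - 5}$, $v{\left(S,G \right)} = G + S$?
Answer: $\frac{85}{2} \approx 42.5$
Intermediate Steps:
$B{\left(g \right)} = \frac{2 g}{-5 + g}$
$y = \frac{5}{2}$ ($y = - 5 \left(3 \cdot 1 - 2\right) 2 \cdot 1 \frac{1}{-5 + 1} = - 5 \left(3 - 2\right) 2 \cdot 1 \frac{1}{-4} = \left(-5\right) 1 \cdot 2 \cdot 1 \left(- \frac{1}{4}\right) = \left(-5\right) \left(- \frac{1}{2}\right) = \frac{5}{2} \approx 2.5$)
$C{\left(177,v{\left(-8,-7 \right)} \right)} - y = 45 - \frac{5}{2} = \frac{85}{2}$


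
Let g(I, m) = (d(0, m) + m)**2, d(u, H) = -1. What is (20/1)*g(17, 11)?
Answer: 2000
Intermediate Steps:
g(I, m) = (-1 + m)**2
(20/1)*g(17, 11) = (20/1)*(-1 + 11)**2 = (20*1)*10**2 = 20*100 = 2000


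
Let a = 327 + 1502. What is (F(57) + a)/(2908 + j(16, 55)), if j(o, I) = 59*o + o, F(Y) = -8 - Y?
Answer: 441/967 ≈ 0.45605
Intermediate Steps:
a = 1829
j(o, I) = 60*o
(F(57) + a)/(2908 + j(16, 55)) = ((-8 - 1*57) + 1829)/(2908 + 60*16) = ((-8 - 57) + 1829)/(2908 + 960) = (-65 + 1829)/3868 = 1764*(1/3868) = 441/967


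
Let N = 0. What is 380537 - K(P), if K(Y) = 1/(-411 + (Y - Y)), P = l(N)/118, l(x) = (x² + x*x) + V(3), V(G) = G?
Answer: 156400708/411 ≈ 3.8054e+5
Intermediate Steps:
l(x) = 3 + 2*x² (l(x) = (x² + x*x) + 3 = (x² + x²) + 3 = 2*x² + 3 = 3 + 2*x²)
P = 3/118 (P = (3 + 2*0²)/118 = (3 + 2*0)*(1/118) = (3 + 0)*(1/118) = 3*(1/118) = 3/118 ≈ 0.025424)
K(Y) = -1/411 (K(Y) = 1/(-411 + 0) = 1/(-411) = -1/411)
380537 - K(P) = 380537 - 1*(-1/411) = 380537 + 1/411 = 156400708/411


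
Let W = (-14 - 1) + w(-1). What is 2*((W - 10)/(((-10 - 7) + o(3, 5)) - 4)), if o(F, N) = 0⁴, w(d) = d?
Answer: 52/21 ≈ 2.4762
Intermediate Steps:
o(F, N) = 0
W = -16 (W = (-14 - 1) - 1 = -15 - 1 = -16)
2*((W - 10)/(((-10 - 7) + o(3, 5)) - 4)) = 2*((-16 - 10)/(((-10 - 7) + 0) - 4)) = 2*(-26/((-17 + 0) - 4)) = 2*(-26/(-17 - 4)) = 2*(-26/(-21)) = 2*(-26*(-1/21)) = 2*(26/21) = 52/21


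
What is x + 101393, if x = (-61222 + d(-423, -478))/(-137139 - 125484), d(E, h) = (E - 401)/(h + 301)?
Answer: 4713190524973/46484271 ≈ 1.0139e+5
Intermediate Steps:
d(E, h) = (-401 + E)/(301 + h)
x = 10835470/46484271 (x = (-61222 + (-401 - 423)/(301 - 478))/(-137139 - 125484) = (-61222 - 824/(-177))/(-262623) = (-61222 - 1/177*(-824))*(-1/262623) = (-61222 + 824/177)*(-1/262623) = -10835470/177*(-1/262623) = 10835470/46484271 ≈ 0.23310)
x + 101393 = 10835470/46484271 + 101393 = 4713190524973/46484271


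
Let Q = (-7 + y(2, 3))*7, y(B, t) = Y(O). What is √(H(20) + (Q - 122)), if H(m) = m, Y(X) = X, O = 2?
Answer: I*√137 ≈ 11.705*I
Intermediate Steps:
y(B, t) = 2
Q = -35 (Q = (-7 + 2)*7 = -5*7 = -35)
√(H(20) + (Q - 122)) = √(20 + (-35 - 122)) = √(20 - 157) = √(-137) = I*√137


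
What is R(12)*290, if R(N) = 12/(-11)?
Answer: -3480/11 ≈ -316.36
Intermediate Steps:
R(N) = -12/11 (R(N) = 12*(-1/11) = -12/11)
R(12)*290 = -12/11*290 = -3480/11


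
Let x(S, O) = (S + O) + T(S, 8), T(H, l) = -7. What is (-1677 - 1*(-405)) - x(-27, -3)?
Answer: -1235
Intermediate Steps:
x(S, O) = -7 + O + S (x(S, O) = (S + O) - 7 = (O + S) - 7 = -7 + O + S)
(-1677 - 1*(-405)) - x(-27, -3) = (-1677 - 1*(-405)) - (-7 - 3 - 27) = (-1677 + 405) - 1*(-37) = -1272 + 37 = -1235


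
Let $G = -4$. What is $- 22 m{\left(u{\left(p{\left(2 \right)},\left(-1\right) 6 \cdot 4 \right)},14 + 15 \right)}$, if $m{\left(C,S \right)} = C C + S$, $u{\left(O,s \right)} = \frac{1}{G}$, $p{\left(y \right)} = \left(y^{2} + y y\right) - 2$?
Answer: $- \frac{5115}{8} \approx -639.38$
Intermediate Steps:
$p{\left(y \right)} = -2 + 2 y^{2}$ ($p{\left(y \right)} = \left(y^{2} + y^{2}\right) - 2 = 2 y^{2} - 2 = -2 + 2 y^{2}$)
$u{\left(O,s \right)} = - \frac{1}{4}$ ($u{\left(O,s \right)} = \frac{1}{-4} = - \frac{1}{4}$)
$m{\left(C,S \right)} = S + C^{2}$ ($m{\left(C,S \right)} = C^{2} + S = S + C^{2}$)
$- 22 m{\left(u{\left(p{\left(2 \right)},\left(-1\right) 6 \cdot 4 \right)},14 + 15 \right)} = - 22 \left(\left(14 + 15\right) + \left(- \frac{1}{4}\right)^{2}\right) = - 22 \left(29 + \frac{1}{16}\right) = \left(-22\right) \frac{465}{16} = - \frac{5115}{8}$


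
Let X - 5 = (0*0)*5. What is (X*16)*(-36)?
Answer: -2880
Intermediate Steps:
X = 5 (X = 5 + (0*0)*5 = 5 + 0*5 = 5 + 0 = 5)
(X*16)*(-36) = (5*16)*(-36) = 80*(-36) = -2880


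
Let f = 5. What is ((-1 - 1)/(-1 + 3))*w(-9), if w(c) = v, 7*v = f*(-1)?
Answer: 5/7 ≈ 0.71429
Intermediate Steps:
v = -5/7 (v = (5*(-1))/7 = (⅐)*(-5) = -5/7 ≈ -0.71429)
w(c) = -5/7
((-1 - 1)/(-1 + 3))*w(-9) = ((-1 - 1)/(-1 + 3))*(-5/7) = -2/2*(-5/7) = -2*½*(-5/7) = -1*(-5/7) = 5/7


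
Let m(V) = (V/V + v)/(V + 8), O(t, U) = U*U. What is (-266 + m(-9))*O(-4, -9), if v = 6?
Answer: -22113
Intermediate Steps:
O(t, U) = U²
m(V) = 7/(8 + V) (m(V) = (V/V + 6)/(V + 8) = (1 + 6)/(8 + V) = 7/(8 + V))
(-266 + m(-9))*O(-4, -9) = (-266 + 7/(8 - 9))*(-9)² = (-266 + 7/(-1))*81 = (-266 + 7*(-1))*81 = (-266 - 7)*81 = -273*81 = -22113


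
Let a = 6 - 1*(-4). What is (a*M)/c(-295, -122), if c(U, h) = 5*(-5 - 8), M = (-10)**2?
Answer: -200/13 ≈ -15.385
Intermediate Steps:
M = 100
c(U, h) = -65 (c(U, h) = 5*(-13) = -65)
a = 10 (a = 6 + 4 = 10)
(a*M)/c(-295, -122) = (10*100)/(-65) = 1000*(-1/65) = -200/13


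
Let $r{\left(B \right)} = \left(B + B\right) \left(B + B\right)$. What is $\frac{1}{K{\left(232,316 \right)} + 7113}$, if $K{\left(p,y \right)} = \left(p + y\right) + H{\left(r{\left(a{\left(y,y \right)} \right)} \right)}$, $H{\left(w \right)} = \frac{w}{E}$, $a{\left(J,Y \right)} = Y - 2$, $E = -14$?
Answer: $- \frac{7}{143565} \approx -4.8758 \cdot 10^{-5}$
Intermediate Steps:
$a{\left(J,Y \right)} = -2 + Y$
$r{\left(B \right)} = 4 B^{2}$ ($r{\left(B \right)} = 2 B 2 B = 4 B^{2}$)
$H{\left(w \right)} = - \frac{w}{14}$ ($H{\left(w \right)} = \frac{w}{-14} = w \left(- \frac{1}{14}\right) = - \frac{w}{14}$)
$K{\left(p,y \right)} = p + y - \frac{2 \left(-2 + y\right)^{2}}{7}$ ($K{\left(p,y \right)} = \left(p + y\right) - \frac{4 \left(-2 + y\right)^{2}}{14} = \left(p + y\right) - \frac{2 \left(-2 + y\right)^{2}}{7} = p + y - \frac{2 \left(-2 + y\right)^{2}}{7}$)
$\frac{1}{K{\left(232,316 \right)} + 7113} = \frac{1}{\left(232 + 316 - \frac{2 \left(-2 + 316\right)^{2}}{7}\right) + 7113} = \frac{1}{\left(232 + 316 - \frac{2 \cdot 314^{2}}{7}\right) + 7113} = \frac{1}{\left(232 + 316 - \frac{197192}{7}\right) + 7113} = \frac{1}{- \frac{193356}{7} + 7113} = \frac{1}{- \frac{143565}{7}} = - \frac{7}{143565}$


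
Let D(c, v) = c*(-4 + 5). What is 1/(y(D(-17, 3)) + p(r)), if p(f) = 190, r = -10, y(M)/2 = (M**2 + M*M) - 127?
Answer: 1/1092 ≈ 0.00091575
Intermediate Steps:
D(c, v) = c (D(c, v) = c*1 = c)
y(M) = -254 + 4*M**2 (y(M) = 2*((M**2 + M*M) - 127) = 2*((M**2 + M**2) - 127) = 2*(2*M**2 - 127) = 2*(-127 + 2*M**2) = -254 + 4*M**2)
1/(y(D(-17, 3)) + p(r)) = 1/((-254 + 4*(-17)**2) + 190) = 1/((-254 + 4*289) + 190) = 1/((-254 + 1156) + 190) = 1/(902 + 190) = 1/1092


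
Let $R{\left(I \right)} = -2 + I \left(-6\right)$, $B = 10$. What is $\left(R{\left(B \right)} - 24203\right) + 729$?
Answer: $-23536$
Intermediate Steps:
$R{\left(I \right)} = -2 - 6 I$
$\left(R{\left(B \right)} - 24203\right) + 729 = \left(\left(-2 - 60\right) - 24203\right) + 729 = \left(-62 - 24203\right) + 729 = -24265 + 729 = -23536$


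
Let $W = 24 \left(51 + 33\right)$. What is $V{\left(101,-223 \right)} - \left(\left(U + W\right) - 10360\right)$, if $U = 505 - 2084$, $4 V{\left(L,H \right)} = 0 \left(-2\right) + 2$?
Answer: $\frac{19847}{2} \approx 9923.5$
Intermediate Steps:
$V{\left(L,H \right)} = \frac{1}{2}$ ($V{\left(L,H \right)} = \frac{0 \left(-2\right) + 2}{4} = \frac{0 + 2}{4} = \frac{1}{4} \cdot 2 = \frac{1}{2}$)
$U = -1579$
$W = 2016$ ($W = 24 \cdot 84 = 2016$)
$V{\left(101,-223 \right)} - \left(\left(U + W\right) - 10360\right) = \frac{1}{2} - \left(\left(-1579 + 2016\right) - 10360\right) = \frac{1}{2} - \left(437 - 10360\right) = \frac{1}{2} - -9923 = \frac{1}{2} + 9923 = \frac{19847}{2}$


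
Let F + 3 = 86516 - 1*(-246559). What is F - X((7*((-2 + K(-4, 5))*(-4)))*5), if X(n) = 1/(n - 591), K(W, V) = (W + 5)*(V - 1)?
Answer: 290105713/871 ≈ 3.3307e+5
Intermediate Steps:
K(W, V) = (-1 + V)*(5 + W) (K(W, V) = (5 + W)*(-1 + V) = (-1 + V)*(5 + W))
X(n) = 1/(-591 + n)
F = 333072 (F = -3 + (86516 - 1*(-246559)) = -3 + (86516 + 246559) = -3 + 333075 = 333072)
F - X((7*((-2 + K(-4, 5))*(-4)))*5) = 333072 - 1/(-591 + (7*((-2 + (-5 - 1*(-4) + 5*5 + 5*(-4)))*(-4)))*5) = 333072 - 1/(-591 + (7*((-2 + (-5 + 4 + 25 - 20))*(-4)))*5) = 333072 - 1/(-591 + (7*((-2 + 4)*(-4)))*5) = 333072 - 1/(-591 + (7*(2*(-4)))*5) = 333072 - 1/(-591 + (7*(-8))*5) = 333072 - 1/(-591 - 56*5) = 333072 - 1/(-591 - 280) = 333072 - 1/(-871) = 333072 - 1*(-1/871) = 333072 + 1/871 = 290105713/871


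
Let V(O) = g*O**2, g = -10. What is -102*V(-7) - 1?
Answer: 49979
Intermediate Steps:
V(O) = -10*O**2
-102*V(-7) - 1 = -(-1020)*(-7)**2 - 1 = -(-1020)*49 - 1 = -102*(-490) - 1 = 49980 - 1 = 49979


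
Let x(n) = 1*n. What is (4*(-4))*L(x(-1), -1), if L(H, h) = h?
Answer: 16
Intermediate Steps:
x(n) = n
(4*(-4))*L(x(-1), -1) = (4*(-4))*(-1) = -16*(-1) = 16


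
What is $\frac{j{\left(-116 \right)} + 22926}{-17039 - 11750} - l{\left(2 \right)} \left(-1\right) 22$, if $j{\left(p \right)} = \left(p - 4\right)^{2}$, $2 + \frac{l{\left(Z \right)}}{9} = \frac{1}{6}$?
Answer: $- \frac{10487733}{28789} \approx -364.3$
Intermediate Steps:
$l{\left(Z \right)} = - \frac{33}{2}$ ($l{\left(Z \right)} = -18 + \frac{9}{6} = -18 + 9 \cdot \frac{1}{6} = -18 + \frac{3}{2} = - \frac{33}{2}$)
$j{\left(p \right)} = \left(-4 + p\right)^{2}$
$\frac{j{\left(-116 \right)} + 22926}{-17039 - 11750} - l{\left(2 \right)} \left(-1\right) 22 = \frac{\left(-4 - 116\right)^{2} + 22926}{-17039 - 11750} - \left(- \frac{33}{2}\right) \left(-1\right) 22 = \frac{\left(-120\right)^{2} + 22926}{-28789} - \frac{33}{2} \cdot 22 = \left(14400 + 22926\right) \left(- \frac{1}{28789}\right) - 363 = 37326 \left(- \frac{1}{28789}\right) - 363 = - \frac{37326}{28789} - 363 = - \frac{10487733}{28789}$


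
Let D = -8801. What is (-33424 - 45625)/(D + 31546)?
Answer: -79049/22745 ≈ -3.4754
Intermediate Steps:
(-33424 - 45625)/(D + 31546) = (-33424 - 45625)/(-8801 + 31546) = -79049/22745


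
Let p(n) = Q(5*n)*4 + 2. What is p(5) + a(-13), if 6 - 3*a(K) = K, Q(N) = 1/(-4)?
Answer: 22/3 ≈ 7.3333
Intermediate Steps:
Q(N) = -¼
a(K) = 2 - K/3
p(n) = 1 (p(n) = -¼*4 + 2 = -1 + 2 = 1)
p(5) + a(-13) = 1 + (2 - ⅓*(-13)) = 1 + (2 + 13/3) = 1 + 19/3 = 22/3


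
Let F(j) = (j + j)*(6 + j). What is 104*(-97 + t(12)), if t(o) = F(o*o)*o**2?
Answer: 646953112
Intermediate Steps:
F(j) = 2*j*(6 + j) (F(j) = (2*j)*(6 + j) = 2*j*(6 + j))
t(o) = 2*o**4*(6 + o**2) (t(o) = (2*(o*o)*(6 + o*o))*o**2 = (2*o**2*(6 + o**2))*o**2 = 2*o**4*(6 + o**2))
104*(-97 + t(12)) = 104*(-97 + 2*12**4*(6 + 12**2)) = 104*(-97 + 2*20736*(6 + 144)) = 104*(-97 + 2*20736*150) = 104*(-97 + 6220800) = 104*6220703 = 646953112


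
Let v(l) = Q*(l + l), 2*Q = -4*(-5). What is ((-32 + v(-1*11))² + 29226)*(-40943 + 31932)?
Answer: -835590030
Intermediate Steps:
Q = 10 (Q = (-4*(-5))/2 = (½)*20 = 10)
v(l) = 20*l (v(l) = 10*(l + l) = 10*(2*l) = 20*l)
((-32 + v(-1*11))² + 29226)*(-40943 + 31932) = ((-32 + 20*(-1*11))² + 29226)*(-40943 + 31932) = ((-32 + 20*(-11))² + 29226)*(-9011) = ((-32 - 220)² + 29226)*(-9011) = ((-252)² + 29226)*(-9011) = (63504 + 29226)*(-9011) = 92730*(-9011) = -835590030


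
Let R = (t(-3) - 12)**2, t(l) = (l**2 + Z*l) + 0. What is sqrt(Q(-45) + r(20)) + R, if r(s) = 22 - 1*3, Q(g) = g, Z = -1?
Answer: I*sqrt(26) ≈ 5.099*I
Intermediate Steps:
t(l) = l**2 - l (t(l) = (l**2 - l) + 0 = l**2 - l)
r(s) = 19 (r(s) = 22 - 3 = 19)
R = 0 (R = (-3*(-1 - 3) - 12)**2 = (-3*(-4) - 12)**2 = (12 - 12)**2 = 0**2 = 0)
sqrt(Q(-45) + r(20)) + R = sqrt(-45 + 19) + 0 = sqrt(-26) + 0 = I*sqrt(26) + 0 = I*sqrt(26)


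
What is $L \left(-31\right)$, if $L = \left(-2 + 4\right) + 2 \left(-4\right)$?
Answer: $186$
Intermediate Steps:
$L = -6$ ($L = 2 - 8 = -6$)
$L \left(-31\right) = \left(-6\right) \left(-31\right) = 186$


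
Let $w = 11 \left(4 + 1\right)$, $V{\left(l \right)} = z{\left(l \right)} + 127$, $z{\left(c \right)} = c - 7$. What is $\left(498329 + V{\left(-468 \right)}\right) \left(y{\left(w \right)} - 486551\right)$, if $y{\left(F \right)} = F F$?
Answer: $-240786761006$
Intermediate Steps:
$z{\left(c \right)} = -7 + c$
$V{\left(l \right)} = 120 + l$ ($V{\left(l \right)} = \left(-7 + l\right) + 127 = 120 + l$)
$w = 55$ ($w = 11 \cdot 5 = 55$)
$y{\left(F \right)} = F^{2}$
$\left(498329 + V{\left(-468 \right)}\right) \left(y{\left(w \right)} - 486551\right) = \left(498329 + \left(120 - 468\right)\right) \left(55^{2} - 486551\right) = \left(498329 - 348\right) \left(3025 - 486551\right) = 497981 \left(-483526\right) = -240786761006$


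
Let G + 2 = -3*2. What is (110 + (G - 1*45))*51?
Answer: 2907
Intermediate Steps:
G = -8 (G = -2 - 3*2 = -2 - 6 = -8)
(110 + (G - 1*45))*51 = (110 + (-8 - 1*45))*51 = (110 + (-8 - 45))*51 = (110 - 53)*51 = 57*51 = 2907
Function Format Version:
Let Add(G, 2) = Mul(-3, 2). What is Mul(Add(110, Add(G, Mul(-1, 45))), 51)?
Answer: 2907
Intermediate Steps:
G = -8 (G = Add(-2, Mul(-3, 2)) = Add(-2, -6) = -8)
Mul(Add(110, Add(G, Mul(-1, 45))), 51) = Mul(Add(110, Add(-8, Mul(-1, 45))), 51) = Mul(Add(110, Add(-8, -45)), 51) = Mul(Add(110, -53), 51) = Mul(57, 51) = 2907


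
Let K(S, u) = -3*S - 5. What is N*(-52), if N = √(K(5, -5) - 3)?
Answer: -52*I*√23 ≈ -249.38*I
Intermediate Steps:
K(S, u) = -5 - 3*S
N = I*√23 (N = √((-5 - 3*5) - 3) = √((-5 - 15) - 3) = √(-20 - 3) = √(-23) = I*√23 ≈ 4.7958*I)
N*(-52) = (I*√23)*(-52) = -52*I*√23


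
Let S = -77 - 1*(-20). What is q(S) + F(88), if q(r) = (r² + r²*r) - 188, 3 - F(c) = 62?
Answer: -182191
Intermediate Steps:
F(c) = -59 (F(c) = 3 - 1*62 = 3 - 62 = -59)
S = -57 (S = -77 + 20 = -57)
q(r) = -188 + r² + r³ (q(r) = (r² + r³) - 188 = -188 + r² + r³)
q(S) + F(88) = (-188 + (-57)² + (-57)³) - 59 = (-188 + 3249 - 185193) - 59 = -182132 - 59 = -182191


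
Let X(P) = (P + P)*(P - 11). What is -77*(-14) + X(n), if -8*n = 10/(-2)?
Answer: 34081/32 ≈ 1065.0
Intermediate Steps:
n = 5/8 (n = -5/(4*(-2)) = -5*(-1)/(4*2) = -⅛*(-5) = 5/8 ≈ 0.62500)
X(P) = 2*P*(-11 + P) (X(P) = (2*P)*(-11 + P) = 2*P*(-11 + P))
-77*(-14) + X(n) = -77*(-14) + 2*(5/8)*(-11 + 5/8) = 1078 + 2*(5/8)*(-83/8) = 1078 - 415/32 = 34081/32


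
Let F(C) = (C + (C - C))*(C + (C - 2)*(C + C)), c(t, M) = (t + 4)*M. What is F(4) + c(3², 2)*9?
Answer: 314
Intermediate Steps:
c(t, M) = M*(4 + t) (c(t, M) = (4 + t)*M = M*(4 + t))
F(C) = C*(C + 2*C*(-2 + C)) (F(C) = (C + 0)*(C + (-2 + C)*(2*C)) = C*(C + 2*C*(-2 + C)))
F(4) + c(3², 2)*9 = 4²*(-3 + 2*4) + (2*(4 + 3²))*9 = 16*(-3 + 8) + (2*(4 + 9))*9 = 16*5 + (2*13)*9 = 80 + 26*9 = 80 + 234 = 314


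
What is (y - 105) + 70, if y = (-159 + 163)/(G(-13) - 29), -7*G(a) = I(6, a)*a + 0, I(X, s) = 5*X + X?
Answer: -9247/265 ≈ -34.894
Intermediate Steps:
I(X, s) = 6*X
G(a) = -36*a/7 (G(a) = -((6*6)*a + 0)/7 = -(36*a + 0)/7 = -36*a/7)
y = 28/265 (y = (-159 + 163)/(-36/7*(-13) - 29) = 4/(468/7 - 29) = 4/(265/7) = 4*(7/265) = 28/265 ≈ 0.10566)
(y - 105) + 70 = (28/265 - 105) + 70 = -27797/265 + 70 = -9247/265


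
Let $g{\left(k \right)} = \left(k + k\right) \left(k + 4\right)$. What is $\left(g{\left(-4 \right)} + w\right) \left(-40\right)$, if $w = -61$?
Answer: $2440$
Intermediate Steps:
$g{\left(k \right)} = 2 k \left(4 + k\right)$
$\left(g{\left(-4 \right)} + w\right) \left(-40\right) = \left(2 \left(-4\right) \left(4 - 4\right) - 61\right) \left(-40\right) = \left(2 \left(-4\right) 0 - 61\right) \left(-40\right) = \left(0 - 61\right) \left(-40\right) = \left(-61\right) \left(-40\right) = 2440$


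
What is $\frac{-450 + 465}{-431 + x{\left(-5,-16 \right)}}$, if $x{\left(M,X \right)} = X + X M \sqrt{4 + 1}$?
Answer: $- \frac{6705}{167809} - \frac{1200 \sqrt{5}}{167809} \approx -0.055946$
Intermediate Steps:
$x{\left(M,X \right)} = X + M X \sqrt{5}$
$\frac{-450 + 465}{-431 + x{\left(-5,-16 \right)}} = \frac{-450 + 465}{-431 - 16 \left(1 - 5 \sqrt{5}\right)} = \frac{15}{-431 - \left(16 - 80 \sqrt{5}\right)} = \frac{15}{-447 + 80 \sqrt{5}}$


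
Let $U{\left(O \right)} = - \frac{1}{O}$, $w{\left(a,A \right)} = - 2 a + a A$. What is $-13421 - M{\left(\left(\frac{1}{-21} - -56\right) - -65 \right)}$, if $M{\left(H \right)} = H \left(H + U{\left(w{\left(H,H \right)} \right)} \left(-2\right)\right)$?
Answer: $- \frac{15450465250}{550809} \approx -28051.0$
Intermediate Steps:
$w{\left(a,A \right)} = - 2 a + A a$
$M{\left(H \right)} = H \left(H + \frac{2}{H \left(-2 + H\right)}\right)$ ($M{\left(H \right)} = H \left(H + - \frac{1}{H \left(-2 + H\right)} \left(-2\right)\right) = H \left(H + \frac{2}{H \left(-2 + H\right)}\right)$)
$-13421 - M{\left(\left(\frac{1}{-21} - -56\right) - -65 \right)} = -13421 - \frac{2 + \left(\left(\frac{1}{-21} - -56\right) - -65\right)^{2} \left(-2 + \left(\left(\frac{1}{-21} - -56\right) - -65\right)\right)}{-2 + \left(\left(\frac{1}{-21} - -56\right) - -65\right)} = -13421 - \frac{2 + \left(\left(- \frac{1}{21} + 56\right) + 65\right)^{2} \left(-2 + \left(\left(- \frac{1}{21} + 56\right) + 65\right)\right)}{-2 + \left(\left(- \frac{1}{21} + 56\right) + 65\right)} = -13421 - \frac{2 + \left(\frac{1175}{21} + 65\right)^{2} \left(-2 + \left(\frac{1175}{21} + 65\right)\right)}{-2 + \left(\frac{1175}{21} + 65\right)} = -13421 - \frac{2 + \left(\frac{2540}{21}\right)^{2} \left(-2 + \frac{2540}{21}\right)}{-2 + \frac{2540}{21}} = -13421 - \frac{2 + \frac{6451600}{441} \cdot \frac{2498}{21}}{\frac{2498}{21}} = -13421 - \frac{21 \left(2 + \frac{16116096800}{9261}\right)}{2498} = -13421 - \frac{21}{2498} \cdot \frac{16116115322}{9261} = -13421 - \frac{8058057661}{550809} = - \frac{15450465250}{550809}$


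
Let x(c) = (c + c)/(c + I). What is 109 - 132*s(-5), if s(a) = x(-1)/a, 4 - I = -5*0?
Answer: 457/5 ≈ 91.400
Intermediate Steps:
I = 4 (I = 4 - (-5)*0 = 4 - 1*0 = 4 + 0 = 4)
x(c) = 2*c/(4 + c) (x(c) = (c + c)/(c + 4) = (2*c)/(4 + c) = 2*c/(4 + c))
s(a) = -2/(3*a) (s(a) = (2*(-1)/(4 - 1))/a = (2*(-1)/3)/a = (2*(-1)*(⅓))/a = -2/(3*a))
109 - 132*s(-5) = 109 - (-88)/(-5) = 109 - (-88)*(-1)/5 = 109 - 132*2/15 = 109 - 88/5 = 457/5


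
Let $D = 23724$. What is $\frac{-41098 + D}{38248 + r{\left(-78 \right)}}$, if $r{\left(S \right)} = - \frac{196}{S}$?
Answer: $- \frac{48399}{106555} \approx -0.45422$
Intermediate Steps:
$\frac{-41098 + D}{38248 + r{\left(-78 \right)}} = \frac{-41098 + 23724}{38248 - \frac{196}{-78}} = - \frac{17374}{38248 - - \frac{98}{39}} = - \frac{17374}{38248 + \frac{98}{39}} = - \frac{17374}{\frac{1491770}{39}} = \left(-17374\right) \frac{39}{1491770} = - \frac{48399}{106555}$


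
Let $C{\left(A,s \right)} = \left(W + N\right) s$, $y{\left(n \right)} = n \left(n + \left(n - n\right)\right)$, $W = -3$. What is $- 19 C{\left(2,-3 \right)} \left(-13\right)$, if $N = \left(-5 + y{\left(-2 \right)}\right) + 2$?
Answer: $1482$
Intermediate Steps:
$y{\left(n \right)} = n^{2}$ ($y{\left(n \right)} = n \left(n + 0\right) = n n = n^{2}$)
$N = 1$ ($N = \left(-5 + \left(-2\right)^{2}\right) + 2 = \left(-5 + 4\right) + 2 = -1 + 2 = 1$)
$C{\left(A,s \right)} = - 2 s$ ($C{\left(A,s \right)} = \left(-3 + 1\right) s = - 2 s$)
$- 19 C{\left(2,-3 \right)} \left(-13\right) = - 19 \left(\left(-2\right) \left(-3\right)\right) \left(-13\right) = \left(-19\right) 6 \left(-13\right) = \left(-114\right) \left(-13\right) = 1482$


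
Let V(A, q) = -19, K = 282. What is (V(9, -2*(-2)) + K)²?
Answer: 69169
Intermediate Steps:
(V(9, -2*(-2)) + K)² = (-19 + 282)² = 263² = 69169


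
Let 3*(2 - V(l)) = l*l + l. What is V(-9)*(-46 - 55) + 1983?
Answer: 4205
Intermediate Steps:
V(l) = 2 - l/3 - l²/3 (V(l) = 2 - (l*l + l)/3 = 2 - (l² + l)/3 = 2 - (l + l²)/3 = 2 + (-l/3 - l²/3) = 2 - l/3 - l²/3)
V(-9)*(-46 - 55) + 1983 = (2 - ⅓*(-9) - ⅓*(-9)²)*(-46 - 55) + 1983 = (2 + 3 - ⅓*81)*(-101) + 1983 = (2 + 3 - 27)*(-101) + 1983 = -22*(-101) + 1983 = 2222 + 1983 = 4205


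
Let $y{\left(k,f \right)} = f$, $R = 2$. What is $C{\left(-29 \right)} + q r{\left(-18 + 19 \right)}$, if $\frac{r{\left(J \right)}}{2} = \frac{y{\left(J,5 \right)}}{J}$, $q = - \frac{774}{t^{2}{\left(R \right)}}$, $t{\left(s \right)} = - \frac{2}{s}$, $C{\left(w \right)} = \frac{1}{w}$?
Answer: $- \frac{224461}{29} \approx -7740.0$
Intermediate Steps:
$q = -774$ ($q = - \frac{774}{\left(- \frac{2}{2}\right)^{2}} = - \frac{774}{\left(\left(-2\right) \frac{1}{2}\right)^{2}} = - \frac{774}{\left(-1\right)^{2}} = - \frac{774}{1} = \left(-774\right) 1 = -774$)
$r{\left(J \right)} = \frac{10}{J}$ ($r{\left(J \right)} = 2 \frac{5}{J} = \frac{10}{J}$)
$C{\left(-29 \right)} + q r{\left(-18 + 19 \right)} = \frac{1}{-29} - 774 \frac{10}{-18 + 19} = - \frac{1}{29} - 774 \cdot \frac{10}{1} = - \frac{1}{29} - 774 \cdot 10 \cdot 1 = - \frac{1}{29} - 7740 = - \frac{224461}{29}$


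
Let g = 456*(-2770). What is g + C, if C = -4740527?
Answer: -6003647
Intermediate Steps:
g = -1263120
g + C = -1263120 - 4740527 = -6003647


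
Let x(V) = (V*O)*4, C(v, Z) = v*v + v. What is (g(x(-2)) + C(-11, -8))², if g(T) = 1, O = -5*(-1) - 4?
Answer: 12321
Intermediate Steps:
O = 1 (O = 5 - 4 = 1)
C(v, Z) = v + v² (C(v, Z) = v² + v = v + v²)
x(V) = 4*V (x(V) = (V*1)*4 = V*4 = 4*V)
(g(x(-2)) + C(-11, -8))² = (1 - 11*(1 - 11))² = (1 - 11*(-10))² = (1 + 110)² = 111² = 12321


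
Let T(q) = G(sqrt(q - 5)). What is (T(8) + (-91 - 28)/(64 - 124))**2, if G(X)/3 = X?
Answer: 111361/3600 + 119*sqrt(3)/10 ≈ 51.545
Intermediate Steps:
G(X) = 3*X
T(q) = 3*sqrt(-5 + q) (T(q) = 3*sqrt(q - 5) = 3*sqrt(-5 + q))
(T(8) + (-91 - 28)/(64 - 124))**2 = (3*sqrt(-5 + 8) + (-91 - 28)/(64 - 124))**2 = (3*sqrt(3) - 119/(-60))**2 = (3*sqrt(3) - 119*(-1/60))**2 = (3*sqrt(3) + 119/60)**2 = (119/60 + 3*sqrt(3))**2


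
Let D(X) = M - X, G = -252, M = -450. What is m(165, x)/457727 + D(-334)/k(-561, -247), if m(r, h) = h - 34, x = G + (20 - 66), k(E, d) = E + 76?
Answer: 52935312/221997595 ≈ 0.23845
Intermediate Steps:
k(E, d) = 76 + E
D(X) = -450 - X
x = -298 (x = -252 + (20 - 66) = -252 - 46 = -298)
m(r, h) = -34 + h
m(165, x)/457727 + D(-334)/k(-561, -247) = (-34 - 298)/457727 + (-450 - 1*(-334))/(76 - 561) = -332*1/457727 + (-450 + 334)/(-485) = -332/457727 - 116*(-1/485) = -332/457727 + 116/485 = 52935312/221997595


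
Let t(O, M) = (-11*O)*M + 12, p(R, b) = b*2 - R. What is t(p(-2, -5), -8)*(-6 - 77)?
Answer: 57436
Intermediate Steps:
p(R, b) = -R + 2*b (p(R, b) = 2*b - R = -R + 2*b)
t(O, M) = 12 - 11*M*O (t(O, M) = -11*M*O + 12 = 12 - 11*M*O)
t(p(-2, -5), -8)*(-6 - 77) = (12 - 11*(-8)*(-1*(-2) + 2*(-5)))*(-6 - 77) = (12 - 11*(-8)*(2 - 10))*(-83) = (12 - 11*(-8)*(-8))*(-83) = (12 - 704)*(-83) = -692*(-83) = 57436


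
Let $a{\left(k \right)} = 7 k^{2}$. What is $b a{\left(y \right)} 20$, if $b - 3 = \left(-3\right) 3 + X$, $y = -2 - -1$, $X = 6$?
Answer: $0$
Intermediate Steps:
$y = -1$ ($y = -2 + 1 = -1$)
$b = 0$ ($b = 3 + \left(\left(-3\right) 3 + 6\right) = 3 + \left(-9 + 6\right) = 3 - 3 = 0$)
$b a{\left(y \right)} 20 = 0 \cdot 7 \left(-1\right)^{2} \cdot 20 = 0 \cdot 7 \cdot 1 \cdot 20 = 0 \cdot 7 \cdot 20 = 0 \cdot 20 = 0$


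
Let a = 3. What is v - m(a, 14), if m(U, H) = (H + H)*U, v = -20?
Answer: -104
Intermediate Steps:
m(U, H) = 2*H*U (m(U, H) = (2*H)*U = 2*H*U)
v - m(a, 14) = -20 - 2*14*3 = -20 - 1*84 = -20 - 84 = -104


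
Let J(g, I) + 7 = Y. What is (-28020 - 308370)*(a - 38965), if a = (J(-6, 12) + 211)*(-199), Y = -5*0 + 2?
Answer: 26897408010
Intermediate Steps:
Y = 2 (Y = 0 + 2 = 2)
J(g, I) = -5 (J(g, I) = -7 + 2 = -5)
a = -40994 (a = (-5 + 211)*(-199) = 206*(-199) = -40994)
(-28020 - 308370)*(a - 38965) = (-28020 - 308370)*(-40994 - 38965) = -336390*(-79959) = 26897408010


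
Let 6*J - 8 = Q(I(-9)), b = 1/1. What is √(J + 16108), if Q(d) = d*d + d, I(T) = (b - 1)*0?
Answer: 2*√36246/3 ≈ 126.92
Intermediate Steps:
b = 1
I(T) = 0 (I(T) = (1 - 1)*0 = 0*0 = 0)
Q(d) = d + d² (Q(d) = d² + d = d + d²)
J = 4/3 (J = 4/3 + (0*(1 + 0))/6 = 4/3 + (0*1)/6 = 4/3 + (⅙)*0 = 4/3 + 0 = 4/3 ≈ 1.3333)
√(J + 16108) = √(4/3 + 16108) = √(48328/3) = 2*√36246/3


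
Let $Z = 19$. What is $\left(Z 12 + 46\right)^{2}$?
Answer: $75076$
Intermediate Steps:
$\left(Z 12 + 46\right)^{2} = \left(19 \cdot 12 + 46\right)^{2} = \left(228 + 46\right)^{2} = 274^{2} = 75076$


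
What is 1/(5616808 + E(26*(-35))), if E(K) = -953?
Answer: 1/5615855 ≈ 1.7807e-7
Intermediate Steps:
1/(5616808 + E(26*(-35))) = 1/(5616808 - 953) = 1/5615855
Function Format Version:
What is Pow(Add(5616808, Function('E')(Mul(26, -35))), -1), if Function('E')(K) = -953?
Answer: Rational(1, 5615855) ≈ 1.7807e-7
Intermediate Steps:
Pow(Add(5616808, Function('E')(Mul(26, -35))), -1) = Pow(Add(5616808, -953), -1) = Pow(5615855, -1) = Rational(1, 5615855)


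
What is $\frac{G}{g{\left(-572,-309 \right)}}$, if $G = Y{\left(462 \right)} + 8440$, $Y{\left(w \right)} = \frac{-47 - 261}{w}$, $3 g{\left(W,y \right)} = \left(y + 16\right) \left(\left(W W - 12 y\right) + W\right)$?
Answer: $- \frac{12659}{48391880} \approx -0.00026159$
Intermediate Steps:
$g{\left(W,y \right)} = \frac{\left(16 + y\right) \left(W + W^{2} - 12 y\right)}{3}$ ($g{\left(W,y \right)} = \frac{\left(y + 16\right) \left(\left(W W - 12 y\right) + W\right)}{3} = \frac{\left(16 + y\right) \left(\left(W^{2} - 12 y\right) + W\right)}{3} = \frac{\left(16 + y\right) \left(W + W^{2} - 12 y\right)}{3}$)
$Y{\left(w \right)} = - \frac{308}{w}$ ($Y{\left(w \right)} = \frac{-47 - 261}{w} = - \frac{308}{w}$)
$G = \frac{25318}{3}$ ($G = - \frac{308}{462} + 8440 = \left(-308\right) \frac{1}{462} + 8440 = - \frac{2}{3} + 8440 = \frac{25318}{3} \approx 8439.3$)
$\frac{G}{g{\left(-572,-309 \right)}} = \frac{25318}{3 \left(\left(-64\right) \left(-309\right) - 4 \left(-309\right)^{2} + \frac{16}{3} \left(-572\right) + \frac{16 \left(-572\right)^{2}}{3} + \frac{1}{3} \left(-572\right) \left(-309\right) + \frac{1}{3} \left(-309\right) \left(-572\right)^{2}\right)} = \frac{25318}{3 \left(19776 - 381924 - \frac{9152}{3} + \frac{16}{3} \cdot 327184 + 58916 + \frac{1}{3} \left(-309\right) 327184\right)} = \frac{25318}{3 \left(19776 - 381924 - \frac{9152}{3} + \frac{5234944}{3} + 58916 - 33699952\right)} = \frac{25318}{3 \left(- \frac{96783760}{3}\right)} = \frac{25318}{3} \left(- \frac{3}{96783760}\right) = - \frac{12659}{48391880}$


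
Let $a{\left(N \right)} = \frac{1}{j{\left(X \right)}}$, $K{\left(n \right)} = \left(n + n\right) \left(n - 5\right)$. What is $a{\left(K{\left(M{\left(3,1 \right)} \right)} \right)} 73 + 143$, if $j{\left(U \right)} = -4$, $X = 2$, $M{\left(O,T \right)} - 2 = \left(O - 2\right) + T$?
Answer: $\frac{499}{4} \approx 124.75$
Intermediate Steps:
$M{\left(O,T \right)} = O + T$ ($M{\left(O,T \right)} = 2 + \left(\left(O - 2\right) + T\right) = 2 + \left(\left(-2 + O\right) + T\right) = 2 + \left(-2 + O + T\right) = O + T$)
$K{\left(n \right)} = 2 n \left(-5 + n\right)$
$a{\left(N \right)} = - \frac{1}{4}$ ($a{\left(N \right)} = \frac{1}{-4} = - \frac{1}{4}$)
$a{\left(K{\left(M{\left(3,1 \right)} \right)} \right)} 73 + 143 = \left(- \frac{1}{4}\right) 73 + 143 = - \frac{73}{4} + 143 = \frac{499}{4}$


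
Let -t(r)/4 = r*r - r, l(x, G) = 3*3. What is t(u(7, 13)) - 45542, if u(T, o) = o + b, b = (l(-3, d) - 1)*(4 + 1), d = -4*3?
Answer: -56566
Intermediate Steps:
d = -12
l(x, G) = 9
b = 40 (b = (9 - 1)*(4 + 1) = 8*5 = 40)
u(T, o) = 40 + o (u(T, o) = o + 40 = 40 + o)
t(r) = -4*r**2 + 4*r (t(r) = -4*(r*r - r) = -4*(r**2 - r) = -4*r**2 + 4*r)
t(u(7, 13)) - 45542 = 4*(40 + 13)*(1 - (40 + 13)) - 45542 = 4*53*(1 - 1*53) - 45542 = 4*53*(1 - 53) - 45542 = 4*53*(-52) - 45542 = -11024 - 45542 = -56566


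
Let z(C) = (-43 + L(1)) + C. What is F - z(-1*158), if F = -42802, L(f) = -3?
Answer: -42598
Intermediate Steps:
z(C) = -46 + C (z(C) = (-43 - 3) + C = -46 + C)
F - z(-1*158) = -42802 - (-46 - 1*158) = -42802 - (-46 - 158) = -42802 - 1*(-204) = -42802 + 204 = -42598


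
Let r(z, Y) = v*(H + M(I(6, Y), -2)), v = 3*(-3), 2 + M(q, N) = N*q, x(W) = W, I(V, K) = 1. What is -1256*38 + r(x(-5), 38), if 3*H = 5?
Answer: -47707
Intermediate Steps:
H = 5/3 (H = (⅓)*5 = 5/3 ≈ 1.6667)
M(q, N) = -2 + N*q
v = -9
r(z, Y) = 21 (r(z, Y) = -9*(5/3 + (-2 - 2*1)) = -9*(5/3 + (-2 - 2)) = -9*(5/3 - 4) = -9*(-7/3) = 21)
-1256*38 + r(x(-5), 38) = -1256*38 + 21 = -47728 + 21 = -47707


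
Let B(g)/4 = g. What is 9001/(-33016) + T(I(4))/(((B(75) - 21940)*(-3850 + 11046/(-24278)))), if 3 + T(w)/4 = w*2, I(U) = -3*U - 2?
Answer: -1138034329814437/4174329111672440 ≈ -0.27263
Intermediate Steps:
I(U) = -2 - 3*U
B(g) = 4*g
T(w) = -12 + 8*w (T(w) = -12 + 4*(w*2) = -12 + 4*(2*w) = -12 + 8*w)
9001/(-33016) + T(I(4))/(((B(75) - 21940)*(-3850 + 11046/(-24278)))) = 9001/(-33016) + (-12 + 8*(-2 - 3*4))/(((4*75 - 21940)*(-3850 + 11046/(-24278)))) = 9001*(-1/33016) + (-12 + 8*(-2 - 12))/(((300 - 21940)*(-3850 + 11046*(-1/24278)))) = -9001/33016 + (-12 + 8*(-14))/((-21640*(-3850 - 5523/12139))) = -9001/33016 + (-12 - 112)/((-21640*(-46740673/12139))) = -9001/33016 - 124/1011468163720/12139 = -9001/33016 - 124*12139/1011468163720 = -9001/33016 - 376309/252867040930 = -1138034329814437/4174329111672440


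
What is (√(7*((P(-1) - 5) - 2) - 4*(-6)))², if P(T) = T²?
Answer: -18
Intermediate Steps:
(√(7*((P(-1) - 5) - 2) - 4*(-6)))² = (√(7*(((-1)² - 5) - 2) - 4*(-6)))² = (√(7*((1 - 5) - 2) + 24))² = (√(7*(-4 - 2) + 24))² = (√(7*(-6) + 24))² = (√(-42 + 24))² = (√(-18))² = (3*I*√2)² = -18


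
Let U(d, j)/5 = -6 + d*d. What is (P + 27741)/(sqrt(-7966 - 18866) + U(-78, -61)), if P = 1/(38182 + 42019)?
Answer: 5634447673115/6172662827111 - 2224855942*I*sqrt(1677)/18517988481333 ≈ 0.91281 - 0.0049201*I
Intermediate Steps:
U(d, j) = -30 + 5*d**2 (U(d, j) = 5*(-6 + d*d) = 5*(-6 + d**2) = -30 + 5*d**2)
P = 1/80201 ≈ 1.2469e-5
(P + 27741)/(sqrt(-7966 - 18866) + U(-78, -61)) = (1/80201 + 27741)/(sqrt(-7966 - 18866) + (-30 + 5*(-78)**2)) = 2224855942/(80201*(sqrt(-26832) + (-30 + 5*6084))) = 2224855942/(80201*(4*I*sqrt(1677) + (-30 + 30420))) = 2224855942/(80201*(4*I*sqrt(1677) + 30390)) = 2224855942/(80201*(30390 + 4*I*sqrt(1677)))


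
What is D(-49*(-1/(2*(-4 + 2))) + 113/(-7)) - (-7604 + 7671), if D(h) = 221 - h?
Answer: 5107/28 ≈ 182.39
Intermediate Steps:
D(-49*(-1/(2*(-4 + 2))) + 113/(-7)) - (-7604 + 7671) = (221 - (-49*(-1/(2*(-4 + 2))) + 113/(-7))) - (-7604 + 7671) = (221 - (-49/((-2*(-2))) + 113*(-⅐))) - 1*67 = (221 - (-49/4 - 113/7)) - 67 = (221 - 1*(-795/28)) - 67 = (221 + 795/28) - 67 = 6983/28 - 67 = 5107/28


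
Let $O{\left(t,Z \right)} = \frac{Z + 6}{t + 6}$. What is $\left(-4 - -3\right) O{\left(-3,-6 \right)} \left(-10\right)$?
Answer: $0$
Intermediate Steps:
$O{\left(t,Z \right)} = \frac{6 + Z}{6 + t}$
$\left(-4 - -3\right) O{\left(-3,-6 \right)} \left(-10\right) = \left(-4 - -3\right) \frac{6 - 6}{6 - 3} \left(-10\right) = \left(-4 + 3\right) \frac{1}{3} \cdot 0 \left(-10\right) = - \frac{0}{3} \left(-10\right) = \left(-1\right) 0 \left(-10\right) = 0 \left(-10\right) = 0$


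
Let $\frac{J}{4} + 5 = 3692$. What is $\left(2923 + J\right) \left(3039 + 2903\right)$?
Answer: $105001082$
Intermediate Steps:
$J = 14748$ ($J = -20 + 4 \cdot 3692 = -20 + 14768 = 14748$)
$\left(2923 + J\right) \left(3039 + 2903\right) = \left(2923 + 14748\right) \left(3039 + 2903\right) = 17671 \cdot 5942 = 105001082$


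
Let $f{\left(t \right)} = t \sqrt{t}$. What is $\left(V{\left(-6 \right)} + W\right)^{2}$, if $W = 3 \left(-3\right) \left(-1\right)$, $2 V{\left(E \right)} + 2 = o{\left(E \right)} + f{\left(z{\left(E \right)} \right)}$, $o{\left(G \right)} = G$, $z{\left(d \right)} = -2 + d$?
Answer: $\left(5 - 8 i \sqrt{2}\right)^{2} \approx -103.0 - 113.14 i$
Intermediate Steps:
$f{\left(t \right)} = t^{\frac{3}{2}}$
$V{\left(E \right)} = -1 + \frac{E}{2} + \frac{\left(-2 + E\right)^{\frac{3}{2}}}{2}$ ($V{\left(E \right)} = -1 + \frac{E + \left(-2 + E\right)^{\frac{3}{2}}}{2} = -1 + \left(\frac{E}{2} + \frac{\left(-2 + E\right)^{\frac{3}{2}}}{2}\right) = -1 + \frac{E}{2} + \frac{\left(-2 + E\right)^{\frac{3}{2}}}{2}$)
$W = 9$ ($W = \left(-9\right) \left(-1\right) = 9$)
$\left(V{\left(-6 \right)} + W\right)^{2} = \left(\left(-1 + \frac{1}{2} \left(-6\right) + \frac{\left(-2 - 6\right)^{\frac{3}{2}}}{2}\right) + 9\right)^{2} = \left(\left(-1 - 3 + \frac{\left(-8\right)^{\frac{3}{2}}}{2}\right) + 9\right)^{2} = \left(\left(-1 - 3 + \frac{\left(-16\right) i \sqrt{2}}{2}\right) + 9\right)^{2} = \left(\left(-1 - 3 - 8 i \sqrt{2}\right) + 9\right)^{2} = \left(\left(-4 - 8 i \sqrt{2}\right) + 9\right)^{2} = \left(5 - 8 i \sqrt{2}\right)^{2}$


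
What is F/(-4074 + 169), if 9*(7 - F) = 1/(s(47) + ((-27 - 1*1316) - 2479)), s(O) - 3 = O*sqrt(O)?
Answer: -304100971/169644188670 - 47*sqrt(47)/508932566010 ≈ -0.0017926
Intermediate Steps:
s(O) = 3 + O**(3/2) (s(O) = 3 + O*sqrt(O) = 3 + O**(3/2))
F = 7 - 1/(9*(-3819 + 47*sqrt(47))) (F = 7 - 1/(9*((3 + 47**(3/2)) + ((-27 - 1*1316) - 2479))) = 7 - 1/(9*((3 + 47*sqrt(47)) + ((-27 - 1316) - 2479))) = 7 - 1/(9*((3 + 47*sqrt(47)) + (-1343 - 2479))) = 7 - 1/(9*((3 + 47*sqrt(47)) - 3822)) = 7 - 1/(9*(-3819 + 47*sqrt(47))) ≈ 7.0000)
F/(-4074 + 169) = (304100971/43442814 + 47*sqrt(47)/130328442)/(-4074 + 169) = (304100971/43442814 + 47*sqrt(47)/130328442)/(-3905) = (304100971/43442814 + 47*sqrt(47)/130328442)*(-1/3905) = -304100971/169644188670 - 47*sqrt(47)/508932566010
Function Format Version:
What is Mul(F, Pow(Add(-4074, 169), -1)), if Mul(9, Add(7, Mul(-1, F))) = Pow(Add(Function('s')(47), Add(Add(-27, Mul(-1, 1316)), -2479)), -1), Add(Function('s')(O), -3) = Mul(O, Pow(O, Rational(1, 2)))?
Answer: Add(Rational(-304100971, 169644188670), Mul(Rational(-47, 508932566010), Pow(47, Rational(1, 2)))) ≈ -0.0017926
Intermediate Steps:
Function('s')(O) = Add(3, Pow(O, Rational(3, 2))) (Function('s')(O) = Add(3, Mul(O, Pow(O, Rational(1, 2)))) = Add(3, Pow(O, Rational(3, 2))))
F = Add(7, Mul(Rational(-1, 9), Pow(Add(-3819, Mul(47, Pow(47, Rational(1, 2)))), -1))) (F = Add(7, Mul(Rational(-1, 9), Pow(Add(Add(3, Pow(47, Rational(3, 2))), Add(Add(-27, Mul(-1, 1316)), -2479)), -1))) = Add(7, Mul(Rational(-1, 9), Pow(Add(Add(3, Mul(47, Pow(47, Rational(1, 2)))), Add(Add(-27, -1316), -2479)), -1))) = Add(7, Mul(Rational(-1, 9), Pow(Add(Add(3, Mul(47, Pow(47, Rational(1, 2)))), Add(-1343, -2479)), -1))) = Add(7, Mul(Rational(-1, 9), Pow(Add(Add(3, Mul(47, Pow(47, Rational(1, 2)))), -3822), -1))) = Add(7, Mul(Rational(-1, 9), Pow(Add(-3819, Mul(47, Pow(47, Rational(1, 2)))), -1))) ≈ 7.0000)
Mul(F, Pow(Add(-4074, 169), -1)) = Mul(Add(Rational(304100971, 43442814), Mul(Rational(47, 130328442), Pow(47, Rational(1, 2)))), Pow(Add(-4074, 169), -1)) = Mul(Add(Rational(304100971, 43442814), Mul(Rational(47, 130328442), Pow(47, Rational(1, 2)))), Pow(-3905, -1)) = Mul(Add(Rational(304100971, 43442814), Mul(Rational(47, 130328442), Pow(47, Rational(1, 2)))), Rational(-1, 3905)) = Add(Rational(-304100971, 169644188670), Mul(Rational(-47, 508932566010), Pow(47, Rational(1, 2))))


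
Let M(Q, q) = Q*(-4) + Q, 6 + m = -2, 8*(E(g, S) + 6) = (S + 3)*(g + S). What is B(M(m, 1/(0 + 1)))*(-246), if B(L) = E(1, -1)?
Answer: 1476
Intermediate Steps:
E(g, S) = -6 + (3 + S)*(S + g)/8 (E(g, S) = -6 + ((S + 3)*(g + S))/8 = -6 + ((3 + S)*(S + g))/8 = -6 + (3 + S)*(S + g)/8)
m = -8 (m = -6 - 2 = -8)
M(Q, q) = -3*Q (M(Q, q) = -4*Q + Q = -3*Q)
B(L) = -6 (B(L) = -6 + (⅛)*(-1)² + (3/8)*(-1) + (3/8)*1 + (⅛)*(-1)*1 = -6 + (⅛)*1 - 3/8 + 3/8 - ⅛ = -6 + ⅛ - 3/8 + 3/8 - ⅛ = -6)
B(M(m, 1/(0 + 1)))*(-246) = -6*(-246) = 1476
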